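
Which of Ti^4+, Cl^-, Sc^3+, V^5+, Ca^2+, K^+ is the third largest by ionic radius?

Ca^2+

These species are isoelectronic with 18 electrons. The only difference is the number of protons: V^5+ (Z=23), Ti^4+ (Z=22), Sc^3+ (Z=21), Ca^2+ (Z=20), K^+ (Z=19), Cl^- (Z=17). The strongest nuclear pull (V^5+) gives the smallest ion.
So the order is V^5+ < Ti^4+ < Sc^3+ < Ca^2+ < K^+ < Cl^-; the 3rd-largest ion is Ca^2+.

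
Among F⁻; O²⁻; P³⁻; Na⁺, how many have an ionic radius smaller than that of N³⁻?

3

Na⁺: 10 e⁻, Z=11, F⁻: 10 e⁻, Z=9, O²⁻: 10 e⁻, Z=8, N³⁻: 10 e⁻, Z=7, P³⁻: 18 e⁻, Z=15. Na⁺ < F⁻ (both 10 e⁻, Z=11>9); F⁻ < O²⁻ (isoelectronic, higher Z=9 is smaller); O²⁻ < N³⁻ (isoelectronic, higher Z=8 is smaller); N³⁻ < P³⁻ (same group, 1 shell fewer).
Ordering all of them (including N³⁻) by radius gives Na⁺ < F⁻ < O²⁻ < N³⁻ < P³⁻. That's 3.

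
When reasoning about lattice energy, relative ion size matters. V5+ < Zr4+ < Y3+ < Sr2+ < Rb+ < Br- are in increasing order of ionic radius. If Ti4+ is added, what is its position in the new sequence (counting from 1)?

Work out protons and electrons: V5+ (Z=23, 18 e⁻), Ti4+ (Z=22, 18 e⁻), Zr4+ (Z=40, 36 e⁻), Y3+ (Z=39, 36 e⁻), Sr2+ (Z=38, 36 e⁻), Rb+ (Z=37, 36 e⁻), Br- (Z=35, 36 e⁻). V5+ < Ti4+ (isoelectronic, higher Z=23 is smaller); Ti4+ < Zr4+ (same group, period 4 vs 5); Zr4+ < Y3+ (isoelectronic, higher Z=40 is smaller); Y3+ < Sr2+ (both 36 e⁻, Z=39>38); Sr2+ < Rb+ (both 36 e⁻, Z=38>37); Rb+ < Br- (both 36 e⁻, Z=37>35).
Merged order: V5+ < Ti4+ < Zr4+ < Y3+ < Sr2+ < Rb+ < Br- — Ti4+ is number 2.

2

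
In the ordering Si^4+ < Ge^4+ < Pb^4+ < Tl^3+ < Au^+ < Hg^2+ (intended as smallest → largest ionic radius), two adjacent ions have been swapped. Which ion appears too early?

Au^+

Check each adjacent pair. Au^+ and Hg^2+ are reversed: both have 78 electrons but Z(Hg)=80 > Z(Au)=79, so Hg^2+ should be the smaller of the two. No other neighbouring pair contradicts the periodic trends, so Au^+ is the ion listed too early.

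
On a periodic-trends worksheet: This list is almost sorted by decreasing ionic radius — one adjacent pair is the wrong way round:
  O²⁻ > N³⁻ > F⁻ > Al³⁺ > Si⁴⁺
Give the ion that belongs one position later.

O²⁻

Compare adjacent ions: they are isoelectronic (10 e⁻) and O has more protons than N (8 vs 7), making O²⁻ smaller — yet in this decreasing list O²⁻ sits before N³⁻. Nothing else is reversed, so O²⁻ should move one place to the right.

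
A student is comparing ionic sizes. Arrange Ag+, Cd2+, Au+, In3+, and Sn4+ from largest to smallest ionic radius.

Au+ > Ag+ > Cd2+ > In3+ > Sn4+

Tabulating Z and e⁻: Sn4+: 46 e⁻, Z=50, In3+: 46 e⁻, Z=49, Cd2+: 46 e⁻, Z=48, Ag+: 46 e⁻, Z=47, Au+: 78 e⁻, Z=79. Sn4+ < In3+ (isoelectronic, higher Z=50 is smaller); In3+ < Cd2+ (isoelectronic, higher Z=49 is smaller); Cd2+ < Ag+ (isoelectronic, higher Z=48 is smaller); Ag+ < Au+ (same group, 1 shell fewer).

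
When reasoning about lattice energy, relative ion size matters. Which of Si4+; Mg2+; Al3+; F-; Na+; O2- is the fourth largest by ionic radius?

Each ion has 10 electrons. The ranking follows nuclear charge in reverse — greater Z gives a smaller radius. Si4+ (Z=14), Al3+ (Z=13), Mg2+ (Z=12), Na+ (Z=11), F- (Z=9), O2- (Z=8).
That gives Si4+ < Al3+ < Mg2+ < Na+ < F- < O2-. From the largest end, number 4 is Mg2+.

Mg2+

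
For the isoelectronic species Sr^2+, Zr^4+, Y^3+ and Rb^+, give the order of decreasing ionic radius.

Rb^+ > Sr^2+ > Y^3+ > Zr^4+

All of these have 36 electrons (isoelectronic). With the same electron cloud, the ion with the most protons pulls it in tightest. Nuclear charges: Zr^4+ (Z=40), Y^3+ (Z=39), Sr^2+ (Z=38), Rb^+ (Z=37). Highest Z is smallest.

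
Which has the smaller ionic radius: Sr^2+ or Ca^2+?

These ions sit in one column with identical charge. Each step down the periodic table adds a principal shell, increasing the radius.

Ca^2+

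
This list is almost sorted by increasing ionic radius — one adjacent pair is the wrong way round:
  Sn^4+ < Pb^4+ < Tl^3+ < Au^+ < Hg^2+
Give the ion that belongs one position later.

The pair Au^+, Hg^2+ is the wrong way round — Hg^2+ and Au^+ share 78 electrons; the higher nuclear charge on Hg (Z=80) contracts it more, so Hg^2+ < Au^+. All other adjacent pairs agree with periodic trends, so Au^+ is the misplaced ion.

Au^+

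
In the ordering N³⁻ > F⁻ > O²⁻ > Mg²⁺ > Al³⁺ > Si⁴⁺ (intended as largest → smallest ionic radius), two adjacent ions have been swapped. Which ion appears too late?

O²⁻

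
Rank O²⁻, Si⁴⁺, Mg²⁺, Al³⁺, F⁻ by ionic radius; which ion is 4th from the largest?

Al³⁺

Isoelectronic series (10 e⁻ each). Size is set by nuclear charge: more protons means a smaller ion. Si⁴⁺ (Z=14), Al³⁺ (Z=13), Mg²⁺ (Z=12), F⁻ (Z=9), O²⁻ (Z=8).
Ordering: Si⁴⁺ < Al³⁺ < Mg²⁺ < F⁻ < O²⁻. The 4th largest is Al³⁺.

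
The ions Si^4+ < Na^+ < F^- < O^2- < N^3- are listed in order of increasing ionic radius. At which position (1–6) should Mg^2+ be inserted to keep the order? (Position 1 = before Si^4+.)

Isoelectronic series (10 e⁻ each). Size is set by nuclear charge: more protons means a smaller ion. Si^4+ (Z=14), Mg^2+ (Z=12), Na^+ (Z=11), F^- (Z=9), O^2- (Z=8), N^3- (Z=7).
Putting Mg^2+ in gives Si^4+ < Mg^2+ < Na^+ < F^- < O^2- < N^3-; it lands at slot 2.

2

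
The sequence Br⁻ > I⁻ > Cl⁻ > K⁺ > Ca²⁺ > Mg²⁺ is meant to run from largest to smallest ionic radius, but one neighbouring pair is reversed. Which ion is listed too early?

Scanning neighbour by neighbour, only Br⁻/I⁻ violates a trend: both in group 17 with the same charge; Br⁻ (period 4) has the smaller radius. That makes Br⁻ the one sitting a position early relative to where it belongs.

Br⁻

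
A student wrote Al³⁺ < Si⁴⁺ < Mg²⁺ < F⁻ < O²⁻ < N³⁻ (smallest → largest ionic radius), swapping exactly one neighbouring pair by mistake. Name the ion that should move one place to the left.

Si⁴⁺

Check each adjacent pair. Al³⁺ and Si⁴⁺ are reversed: both have 10 electrons but Z(Si)=14 > Z(Al)=13, so Si⁴⁺ should be the smaller of the two. No other neighbouring pair contradicts the periodic trends, so Si⁴⁺ is the ion listed too late.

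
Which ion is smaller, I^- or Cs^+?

All of these have 54 electrons (isoelectronic). With the same electron cloud, the ion with the most protons pulls it in tightest. Nuclear charges: Cs^+ (Z=55), I^- (Z=53). Highest Z is smallest.

Cs^+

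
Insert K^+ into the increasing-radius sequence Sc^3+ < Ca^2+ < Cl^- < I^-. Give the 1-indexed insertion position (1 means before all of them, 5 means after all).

Tabulating Z and e⁻: Sc^3+ has 18 e⁻ (Z=21), Ca^2+ has 18 e⁻ (Z=20), K^+ has 18 e⁻ (Z=19), Cl^- has 18 e⁻ (Z=17), I^- has 54 e⁻ (Z=53). Sc^3+ < Ca^2+ (isoelectronic, higher Z=21 is smaller); Ca^2+ < K^+ (isoelectronic, higher Z=20 is smaller); K^+ < Cl^- (isoelectronic, higher Z=19 is smaller); Cl^- < I^- (same group, 2 shells fewer).
Putting K^+ in gives Sc^3+ < Ca^2+ < K^+ < Cl^- < I^-; it lands at slot 3.

3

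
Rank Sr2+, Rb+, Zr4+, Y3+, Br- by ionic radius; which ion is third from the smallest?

Each ion has 36 electrons. The ranking follows nuclear charge in reverse — greater Z gives a smaller radius. Zr4+ (Z=40), Y3+ (Z=39), Sr2+ (Z=38), Rb+ (Z=37), Br- (Z=35).
That gives Zr4+ < Y3+ < Sr2+ < Rb+ < Br-. From the smallest end, number 3 is Sr2+.

Sr2+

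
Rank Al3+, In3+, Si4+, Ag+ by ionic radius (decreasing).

Ag+ > In3+ > Al3+ > Si4+

Electron counts and nuclear charges: Si4+ (Z=14, 10 e⁻), Al3+ (Z=13, 10 e⁻), In3+ (Z=49, 46 e⁻), Ag+ (Z=47, 46 e⁻). Si4+ < Al3+ (both 10 e⁻, Z=14>13); Al3+ < In3+ (same group, period 3 vs 5); In3+ < Ag+ (both 46 e⁻, Z=49>47).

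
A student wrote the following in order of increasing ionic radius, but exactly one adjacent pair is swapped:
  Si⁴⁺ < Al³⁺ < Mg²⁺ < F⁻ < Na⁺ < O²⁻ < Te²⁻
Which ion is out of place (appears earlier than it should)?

F⁻

Check each adjacent pair. F⁻ and Na⁺ are reversed: they are isoelectronic (10 e⁻) and Na has more protons than F (11 vs 9), making Na⁺ smaller. No other neighbouring pair contradicts the periodic trends, so F⁻ is the ion listed too early.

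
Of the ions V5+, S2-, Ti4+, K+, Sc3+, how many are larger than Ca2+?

2

These species are isoelectronic with 18 electrons. The only difference is the number of protons: V5+ (Z=23), Ti4+ (Z=22), Sc3+ (Z=21), Ca2+ (Z=20), K+ (Z=19), S2- (Z=16). The strongest nuclear pull (V5+) gives the smallest ion.
Relative to Ca2+, the ions that are larger are K+, S2-. That's 2.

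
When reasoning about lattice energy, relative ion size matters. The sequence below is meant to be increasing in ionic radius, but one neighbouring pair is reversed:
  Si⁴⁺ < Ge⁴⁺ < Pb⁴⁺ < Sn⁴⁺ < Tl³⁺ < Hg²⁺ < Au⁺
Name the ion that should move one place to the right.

Pb⁴⁺

Scanning neighbour by neighbour, only Pb⁴⁺/Sn⁴⁺ violates a trend: same group and charge — period 5 sits above period 6, so Sn⁴⁺ is smaller. That makes Pb⁴⁺ the one sitting a position early relative to where it belongs.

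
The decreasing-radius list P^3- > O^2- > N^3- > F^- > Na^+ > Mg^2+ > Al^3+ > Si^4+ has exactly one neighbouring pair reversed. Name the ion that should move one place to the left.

N^3-

The pair O^2-, N^3- is the wrong way round — they are isoelectronic (10 e⁻) and O has more protons than N (8 vs 7), making O^2- smaller. All other adjacent pairs agree with periodic trends, so N^3- is the misplaced ion.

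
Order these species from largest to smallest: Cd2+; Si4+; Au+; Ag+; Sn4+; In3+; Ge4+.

First list Z and electron count for each: Si4+ has 10 e⁻ (Z=14), Ge4+ has 28 e⁻ (Z=32), Sn4+ has 46 e⁻ (Z=50), In3+ has 46 e⁻ (Z=49), Cd2+ has 46 e⁻ (Z=48), Ag+ has 46 e⁻ (Z=47), Au+ has 78 e⁻ (Z=79). Si4+ < Ge4+ (same group, period 3 vs 4); Ge4+ < Sn4+ (same group, 1 shell fewer); Sn4+ < In3+ (isoelectronic, higher Z=50 is smaller); In3+ < Cd2+ (both 46 e⁻, Z=49>48); Cd2+ < Ag+ (both 46 e⁻, Z=48>47); Ag+ < Au+ (same group, 1 shell fewer).

Au+ > Ag+ > Cd2+ > In3+ > Sn4+ > Ge4+ > Si4+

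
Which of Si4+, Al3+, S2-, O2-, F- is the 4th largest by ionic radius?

Al3+

First list Z and electron count for each: Si4+ (Z=14, 10 e⁻), Al3+ (Z=13, 10 e⁻), F- (Z=9, 10 e⁻), O2- (Z=8, 10 e⁻), S2- (Z=16, 18 e⁻). Si4+ < Al3+ (isoelectronic, higher Z=14 is smaller); Al3+ < F- (isoelectronic, higher Z=13 is smaller); F- < O2- (isoelectronic, higher Z=9 is smaller); O2- < S2- (same group, 1 shell fewer).
Ordering: Si4+ < Al3+ < F- < O2- < S2-. The 4th largest is Al3+.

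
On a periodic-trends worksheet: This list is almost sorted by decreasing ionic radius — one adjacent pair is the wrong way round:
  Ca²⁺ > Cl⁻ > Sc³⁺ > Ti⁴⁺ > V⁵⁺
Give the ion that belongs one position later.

Ca²⁺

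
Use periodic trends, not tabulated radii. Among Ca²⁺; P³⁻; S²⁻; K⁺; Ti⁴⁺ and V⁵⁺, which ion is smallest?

Isoelectronic series (18 e⁻ each). Size is set by nuclear charge: more protons means a smaller ion. V⁵⁺ (Z=23), Ti⁴⁺ (Z=22), Ca²⁺ (Z=20), K⁺ (Z=19), S²⁻ (Z=16), P³⁻ (Z=15).

V⁵⁺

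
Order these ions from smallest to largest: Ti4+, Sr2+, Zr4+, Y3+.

Ti4+ has 18 e⁻ (Z=22), Zr4+ has 36 e⁻ (Z=40), Y3+ has 36 e⁻ (Z=39), Sr2+ has 36 e⁻ (Z=38). Ti4+ < Zr4+ (same group, 1 shell fewer); Zr4+ < Y3+ (isoelectronic, higher Z=40 is smaller); Y3+ < Sr2+ (isoelectronic, higher Z=39 is smaller).

Ti4+ < Zr4+ < Y3+ < Sr2+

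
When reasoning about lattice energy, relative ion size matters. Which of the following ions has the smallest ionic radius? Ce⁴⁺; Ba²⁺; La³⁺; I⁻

All of these have 54 electrons (isoelectronic). With the same electron cloud, the ion with the most protons pulls it in tightest. Nuclear charges: Ce⁴⁺ (Z=58), La³⁺ (Z=57), Ba²⁺ (Z=56), I⁻ (Z=53). Highest Z is smallest.

Ce⁴⁺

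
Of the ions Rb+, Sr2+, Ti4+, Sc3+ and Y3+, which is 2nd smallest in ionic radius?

First list Z and electron count for each: Ti4+ has 18 e⁻ (Z=22), Sc3+ has 18 e⁻ (Z=21), Y3+ has 36 e⁻ (Z=39), Sr2+ has 36 e⁻ (Z=38), Rb+ has 36 e⁻ (Z=37). Ti4+ < Sc3+ (both 18 e⁻, Z=22>21); Sc3+ < Y3+ (same group, period 4 vs 5); Y3+ < Sr2+ (both 36 e⁻, Z=39>38); Sr2+ < Rb+ (isoelectronic, higher Z=38 is smaller).
That gives Ti4+ < Sc3+ < Y3+ < Sr2+ < Rb+. From the smallest end, number 2 is Sc3+.

Sc3+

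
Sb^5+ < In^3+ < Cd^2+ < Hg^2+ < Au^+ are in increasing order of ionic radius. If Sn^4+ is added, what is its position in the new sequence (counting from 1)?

Tabulating Z and e⁻: Sb^5+ (Z=51, 46 e⁻), Sn^4+ (Z=50, 46 e⁻), In^3+ (Z=49, 46 e⁻), Cd^2+ (Z=48, 46 e⁻), Hg^2+ (Z=80, 78 e⁻), Au^+ (Z=79, 78 e⁻). Sb^5+ < Sn^4+ (both 46 e⁻, Z=51>50); Sn^4+ < In^3+ (isoelectronic, higher Z=50 is smaller); In^3+ < Cd^2+ (both 46 e⁻, Z=49>48); Cd^2+ < Hg^2+ (same group, 1 shell fewer); Hg^2+ < Au^+ (both 78 e⁻, Z=80>79).
Putting Sn^4+ in gives Sb^5+ < Sn^4+ < In^3+ < Cd^2+ < Hg^2+ < Au^+; it lands at slot 2.

2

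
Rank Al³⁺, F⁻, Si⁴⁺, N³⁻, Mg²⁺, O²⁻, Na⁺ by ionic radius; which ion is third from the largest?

These species are isoelectronic with 10 electrons. The only difference is the number of protons: Si⁴⁺ (Z=14), Al³⁺ (Z=13), Mg²⁺ (Z=12), Na⁺ (Z=11), F⁻ (Z=9), O²⁻ (Z=8), N³⁻ (Z=7). The strongest nuclear pull (Si⁴⁺) gives the smallest ion.
Ordering: Si⁴⁺ < Al³⁺ < Mg²⁺ < Na⁺ < F⁻ < O²⁻ < N³⁻. The third largest is F⁻.

F⁻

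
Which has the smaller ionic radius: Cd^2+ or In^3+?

These species are isoelectronic with 46 electrons. The only difference is the number of protons: In^3+ (Z=49), Cd^2+ (Z=48). The strongest nuclear pull (In^3+) gives the smallest ion.

In^3+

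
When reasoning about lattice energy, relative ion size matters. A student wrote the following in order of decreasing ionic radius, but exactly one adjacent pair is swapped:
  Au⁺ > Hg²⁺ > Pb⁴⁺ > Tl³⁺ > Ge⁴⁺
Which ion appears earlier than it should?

Scanning neighbour by neighbour, only Pb⁴⁺/Tl³⁺ violates a trend: Pb⁴⁺ and Tl³⁺ share 78 electrons; the higher nuclear charge on Pb (Z=82) contracts it more, so Pb⁴⁺ < Tl³⁺. That makes Pb⁴⁺ the one sitting a position early relative to where it belongs.

Pb⁴⁺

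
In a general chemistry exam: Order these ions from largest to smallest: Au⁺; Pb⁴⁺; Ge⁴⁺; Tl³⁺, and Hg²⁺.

Au⁺ > Hg²⁺ > Tl³⁺ > Pb⁴⁺ > Ge⁴⁺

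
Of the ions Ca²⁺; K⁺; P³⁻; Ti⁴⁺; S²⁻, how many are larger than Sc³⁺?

Each ion has 18 electrons. The ranking follows nuclear charge in reverse — greater Z gives a smaller radius. Ti⁴⁺ (Z=22), Sc³⁺ (Z=21), Ca²⁺ (Z=20), K⁺ (Z=19), S²⁻ (Z=16), P³⁻ (Z=15).
Ordering all of them (including Sc³⁺) by radius gives Ti⁴⁺ < Sc³⁺ < Ca²⁺ < K⁺ < S²⁻ < P³⁻. So 4 are larger.

4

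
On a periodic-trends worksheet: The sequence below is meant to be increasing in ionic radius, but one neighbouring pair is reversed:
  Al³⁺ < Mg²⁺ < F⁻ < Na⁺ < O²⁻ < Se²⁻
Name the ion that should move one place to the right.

F⁻

Compare adjacent ions: they are isoelectronic (10 e⁻) and Na has more protons than F (11 vs 9), making Na⁺ smaller — yet in this increasing list F⁻ sits before Na⁺. Nothing else is reversed, so F⁻ should move one place to the right.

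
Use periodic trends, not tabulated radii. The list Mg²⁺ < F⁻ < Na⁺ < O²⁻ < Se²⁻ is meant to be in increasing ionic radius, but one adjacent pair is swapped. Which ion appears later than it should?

Na⁺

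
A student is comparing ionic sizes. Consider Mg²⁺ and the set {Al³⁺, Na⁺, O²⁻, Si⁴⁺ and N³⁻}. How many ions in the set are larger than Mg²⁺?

3

Isoelectronic series (10 e⁻ each). Size is set by nuclear charge: more protons means a smaller ion. Si⁴⁺ (Z=14), Al³⁺ (Z=13), Mg²⁺ (Z=12), Na⁺ (Z=11), O²⁻ (Z=8), N³⁻ (Z=7).
Overall: Si⁴⁺ < Al³⁺ < Mg²⁺ < Na⁺ < O²⁻ < N³⁻. Mg²⁺ has 2 below it and 3 above. So 3 are larger.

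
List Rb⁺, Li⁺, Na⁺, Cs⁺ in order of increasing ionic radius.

These ions sit in one column with identical charge. Each step down the periodic table adds a principal shell, increasing the radius.

Li⁺ < Na⁺ < Rb⁺ < Cs⁺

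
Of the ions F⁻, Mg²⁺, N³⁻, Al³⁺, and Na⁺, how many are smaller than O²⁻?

4

All of these have 10 electrons (isoelectronic). With the same electron cloud, the ion with the most protons pulls it in tightest. Nuclear charges: Al³⁺ (Z=13), Mg²⁺ (Z=12), Na⁺ (Z=11), F⁻ (Z=9), O²⁻ (Z=8), N³⁻ (Z=7). Highest Z is smallest.
Placing each against O²⁻: smaller — Al³⁺, Mg²⁺, Na⁺, F⁻; larger — N³⁻. So 4 are smaller.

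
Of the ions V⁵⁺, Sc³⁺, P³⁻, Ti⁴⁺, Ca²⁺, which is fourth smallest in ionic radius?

Isoelectronic series (18 e⁻ each). Size is set by nuclear charge: more protons means a smaller ion. V⁵⁺ (Z=23), Ti⁴⁺ (Z=22), Sc³⁺ (Z=21), Ca²⁺ (Z=20), P³⁻ (Z=15).
So the order is V⁵⁺ < Ti⁴⁺ < Sc³⁺ < Ca²⁺ < P³⁻; the 4th-smallest ion is Ca²⁺.

Ca²⁺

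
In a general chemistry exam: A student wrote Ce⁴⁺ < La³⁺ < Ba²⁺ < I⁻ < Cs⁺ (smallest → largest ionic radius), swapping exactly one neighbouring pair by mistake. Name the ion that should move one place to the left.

Cs⁺

Scanning neighbour by neighbour, only I⁻/Cs⁺ violates a trend: Cs⁺ and I⁻ share 54 electrons; the higher nuclear charge on Cs (Z=55) contracts it more, so Cs⁺ < I⁻. That makes Cs⁺ the one sitting a position late relative to where it belongs.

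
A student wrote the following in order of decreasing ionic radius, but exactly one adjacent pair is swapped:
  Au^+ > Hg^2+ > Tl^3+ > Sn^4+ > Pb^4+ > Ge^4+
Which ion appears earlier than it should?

Scanning neighbour by neighbour, only Sn^4+/Pb^4+ violates a trend: same group and charge — period 5 sits above period 6, so Sn^4+ is smaller. That makes Sn^4+ the one sitting a position early relative to where it belongs.

Sn^4+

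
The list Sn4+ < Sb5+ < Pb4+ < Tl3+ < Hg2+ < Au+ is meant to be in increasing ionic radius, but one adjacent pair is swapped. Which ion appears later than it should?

Sb5+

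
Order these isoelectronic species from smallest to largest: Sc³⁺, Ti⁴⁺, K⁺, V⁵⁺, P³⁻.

All of these have 18 electrons (isoelectronic). With the same electron cloud, the ion with the most protons pulls it in tightest. Nuclear charges: V⁵⁺ (Z=23), Ti⁴⁺ (Z=22), Sc³⁺ (Z=21), K⁺ (Z=19), P³⁻ (Z=15). Highest Z is smallest.

V⁵⁺ < Ti⁴⁺ < Sc³⁺ < K⁺ < P³⁻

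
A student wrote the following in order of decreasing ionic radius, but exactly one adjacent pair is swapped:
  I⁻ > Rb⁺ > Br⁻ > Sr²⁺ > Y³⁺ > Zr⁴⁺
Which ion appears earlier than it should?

Rb⁺

Compare adjacent ions: both have 36 electrons but Z(Rb)=37 > Z(Br)=35, so Rb⁺ should be the smaller of the two — yet in this decreasing list Rb⁺ sits before Br⁻. Nothing else is reversed, so Rb⁺ should move one place to the right.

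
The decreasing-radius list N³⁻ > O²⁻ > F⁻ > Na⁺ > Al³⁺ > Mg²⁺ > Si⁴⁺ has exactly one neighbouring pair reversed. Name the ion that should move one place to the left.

Check each adjacent pair. Al³⁺ and Mg²⁺ are reversed: both have 10 electrons but Z(Al)=13 > Z(Mg)=12, so Al³⁺ should be the smaller of the two. No other neighbouring pair contradicts the periodic trends, so Mg²⁺ is the ion listed too late.

Mg²⁺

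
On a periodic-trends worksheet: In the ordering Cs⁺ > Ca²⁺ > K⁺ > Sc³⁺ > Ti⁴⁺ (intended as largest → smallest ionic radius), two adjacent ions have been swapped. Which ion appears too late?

The pair Ca²⁺, K⁺ is the wrong way round — they are isoelectronic (18 e⁻) and Ca has more protons than K (20 vs 19), making Ca²⁺ smaller. All other adjacent pairs agree with periodic trends, so K⁺ is the misplaced ion.

K⁺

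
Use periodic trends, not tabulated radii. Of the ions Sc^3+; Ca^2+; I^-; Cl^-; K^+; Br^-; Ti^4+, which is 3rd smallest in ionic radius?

Ca^2+

Ti^4+ has 18 e⁻ (Z=22), Sc^3+ has 18 e⁻ (Z=21), Ca^2+ has 18 e⁻ (Z=20), K^+ has 18 e⁻ (Z=19), Cl^- has 18 e⁻ (Z=17), Br^- has 36 e⁻ (Z=35), I^- has 54 e⁻ (Z=53). Ti^4+ < Sc^3+ (isoelectronic, higher Z=22 is smaller); Sc^3+ < Ca^2+ (isoelectronic, higher Z=21 is smaller); Ca^2+ < K^+ (isoelectronic, higher Z=20 is smaller); K^+ < Cl^- (both 18 e⁻, Z=19>17); Cl^- < Br^- (same group, 1 shell fewer); Br^- < I^- (same group, 1 shell fewer).
Ordering: Ti^4+ < Sc^3+ < Ca^2+ < K^+ < Cl^- < Br^- < I^-. The 3rd smallest is Ca^2+.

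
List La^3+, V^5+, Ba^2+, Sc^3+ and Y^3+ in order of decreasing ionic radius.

Tabulating Z and e⁻: V^5+: 18 e⁻, Z=23, Sc^3+: 18 e⁻, Z=21, Y^3+: 36 e⁻, Z=39, La^3+: 54 e⁻, Z=57, Ba^2+: 54 e⁻, Z=56. V^5+ < Sc^3+ (both 18 e⁻, Z=23>21); Sc^3+ < Y^3+ (same group, 1 shell fewer); Y^3+ < La^3+ (same group, period 5 vs 6); La^3+ < Ba^2+ (both 54 e⁻, Z=57>56).

Ba^2+ > La^3+ > Y^3+ > Sc^3+ > V^5+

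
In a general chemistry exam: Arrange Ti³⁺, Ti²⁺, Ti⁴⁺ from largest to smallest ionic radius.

Same element, different charge: the more highly charged cation has fewer electrons and a greater effective nuclear charge per electron, making Ti⁴⁺ the smallest.

Ti²⁺ > Ti³⁺ > Ti⁴⁺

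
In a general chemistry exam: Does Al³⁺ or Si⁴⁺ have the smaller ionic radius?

Isoelectronic series (10 e⁻ each). Size is set by nuclear charge: more protons means a smaller ion. Si⁴⁺ (Z=14), Al³⁺ (Z=13).

Si⁴⁺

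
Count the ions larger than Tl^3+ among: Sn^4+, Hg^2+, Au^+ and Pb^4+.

2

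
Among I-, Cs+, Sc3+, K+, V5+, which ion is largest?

I-

V5+: 18 e⁻, Z=23, Sc3+: 18 e⁻, Z=21, K+: 18 e⁻, Z=19, Cs+: 54 e⁻, Z=55, I-: 54 e⁻, Z=53. V5+ < Sc3+ (isoelectronic, higher Z=23 is smaller); Sc3+ < K+ (both 18 e⁻, Z=21>19); K+ < Cs+ (same group, period 4 vs 6); Cs+ < I- (isoelectronic, higher Z=55 is smaller).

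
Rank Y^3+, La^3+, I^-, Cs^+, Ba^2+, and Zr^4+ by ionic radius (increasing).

Zr^4+ < Y^3+ < La^3+ < Ba^2+ < Cs^+ < I^-

Work out protons and electrons: Zr^4+ has 36 e⁻ (Z=40), Y^3+ has 36 e⁻ (Z=39), La^3+ has 54 e⁻ (Z=57), Ba^2+ has 54 e⁻ (Z=56), Cs^+ has 54 e⁻ (Z=55), I^- has 54 e⁻ (Z=53). Zr^4+ < Y^3+ (isoelectronic, higher Z=40 is smaller); Y^3+ < La^3+ (same group, period 5 vs 6); La^3+ < Ba^2+ (both 54 e⁻, Z=57>56); Ba^2+ < Cs^+ (isoelectronic, higher Z=56 is smaller); Cs^+ < I^- (isoelectronic, higher Z=55 is smaller).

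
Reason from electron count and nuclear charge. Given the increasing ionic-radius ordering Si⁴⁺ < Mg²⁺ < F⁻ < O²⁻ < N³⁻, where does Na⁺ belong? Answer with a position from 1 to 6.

All of these have 10 electrons (isoelectronic). With the same electron cloud, the ion with the most protons pulls it in tightest. Nuclear charges: Si⁴⁺ (Z=14), Mg²⁺ (Z=12), Na⁺ (Z=11), F⁻ (Z=9), O²⁻ (Z=8), N³⁻ (Z=7). Highest Z is smallest.
The complete sequence is Si⁴⁺ < Mg²⁺ < Na⁺ < F⁻ < O²⁻ < N³⁻. Na⁺ sits at position 3.

3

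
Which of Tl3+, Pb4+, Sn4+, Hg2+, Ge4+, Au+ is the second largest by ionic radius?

Hg2+

Work out protons and electrons: Ge4+ (Z=32, 28 e⁻), Sn4+ (Z=50, 46 e⁻), Pb4+ (Z=82, 78 e⁻), Tl3+ (Z=81, 78 e⁻), Hg2+ (Z=80, 78 e⁻), Au+ (Z=79, 78 e⁻). Ge4+ < Sn4+ (same group, period 4 vs 5); Sn4+ < Pb4+ (same group, 1 shell fewer); Pb4+ < Tl3+ (isoelectronic, higher Z=82 is smaller); Tl3+ < Hg2+ (isoelectronic, higher Z=81 is smaller); Hg2+ < Au+ (isoelectronic, higher Z=80 is smaller).
That gives Ge4+ < Sn4+ < Pb4+ < Tl3+ < Hg2+ < Au+. From the largest end, number 2 is Hg2+.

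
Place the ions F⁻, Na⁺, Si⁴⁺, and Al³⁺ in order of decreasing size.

F⁻ > Na⁺ > Al³⁺ > Si⁴⁺

All of these have 10 electrons (isoelectronic). With the same electron cloud, the ion with the most protons pulls it in tightest. Nuclear charges: Si⁴⁺ (Z=14), Al³⁺ (Z=13), Na⁺ (Z=11), F⁻ (Z=9). Highest Z is smallest.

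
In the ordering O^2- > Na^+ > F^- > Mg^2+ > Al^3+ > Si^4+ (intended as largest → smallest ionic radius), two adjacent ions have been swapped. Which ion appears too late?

Check each adjacent pair. Na^+ and F^- are reversed: they are isoelectronic (10 e⁻) and Na has more protons than F (11 vs 9), making Na^+ smaller. No other neighbouring pair contradicts the periodic trends, so F^- is the ion listed too late.

F^-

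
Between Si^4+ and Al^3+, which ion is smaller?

Isoelectronic series (10 e⁻ each). Size is set by nuclear charge: more protons means a smaller ion. Si^4+ (Z=14), Al^3+ (Z=13).

Si^4+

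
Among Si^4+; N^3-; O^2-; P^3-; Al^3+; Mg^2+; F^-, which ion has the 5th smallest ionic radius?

O^2-

Work out protons and electrons: Si^4+ (Z=14, 10 e⁻), Al^3+ (Z=13, 10 e⁻), Mg^2+ (Z=12, 10 e⁻), F^- (Z=9, 10 e⁻), O^2- (Z=8, 10 e⁻), N^3- (Z=7, 10 e⁻), P^3- (Z=15, 18 e⁻). Si^4+ < Al^3+ (both 10 e⁻, Z=14>13); Al^3+ < Mg^2+ (isoelectronic, higher Z=13 is smaller); Mg^2+ < F^- (isoelectronic, higher Z=12 is smaller); F^- < O^2- (isoelectronic, higher Z=9 is smaller); O^2- < N^3- (both 10 e⁻, Z=8>7); N^3- < P^3- (same group, period 2 vs 3).
That gives Si^4+ < Al^3+ < Mg^2+ < F^- < O^2- < N^3- < P^3-. From the smallest end, number 5 is O^2-.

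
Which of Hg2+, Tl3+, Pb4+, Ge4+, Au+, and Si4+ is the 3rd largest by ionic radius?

Tabulating Z and e⁻: Si4+: 10 e⁻, Z=14, Ge4+: 28 e⁻, Z=32, Pb4+: 78 e⁻, Z=82, Tl3+: 78 e⁻, Z=81, Hg2+: 78 e⁻, Z=80, Au+: 78 e⁻, Z=79. Si4+ < Ge4+ (same group, 1 shell fewer); Ge4+ < Pb4+ (same group, 2 shells fewer); Pb4+ < Tl3+ (isoelectronic, higher Z=82 is smaller); Tl3+ < Hg2+ (both 78 e⁻, Z=81>80); Hg2+ < Au+ (both 78 e⁻, Z=80>79).
So the order is Si4+ < Ge4+ < Pb4+ < Tl3+ < Hg2+ < Au+; the 3rd-largest ion is Tl3+.

Tl3+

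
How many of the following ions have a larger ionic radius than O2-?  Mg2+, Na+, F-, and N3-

All of these have 10 electrons (isoelectronic). With the same electron cloud, the ion with the most protons pulls it in tightest. Nuclear charges: Mg2+ (Z=12), Na+ (Z=11), F- (Z=9), O2- (Z=8), N3- (Z=7). Highest Z is smallest.
Relative to O2-, the ions that are larger are N3-. Count: 1.

1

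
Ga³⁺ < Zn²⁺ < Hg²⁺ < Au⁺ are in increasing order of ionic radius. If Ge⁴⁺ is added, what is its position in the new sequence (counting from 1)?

Tabulating Z and e⁻: Ge⁴⁺: 28 e⁻, Z=32, Ga³⁺: 28 e⁻, Z=31, Zn²⁺: 28 e⁻, Z=30, Hg²⁺: 78 e⁻, Z=80, Au⁺: 78 e⁻, Z=79. Ge⁴⁺ < Ga³⁺ (both 28 e⁻, Z=32>31); Ga³⁺ < Zn²⁺ (both 28 e⁻, Z=31>30); Zn²⁺ < Hg²⁺ (same group, 2 shells fewer); Hg²⁺ < Au⁺ (both 78 e⁻, Z=80>79).
Merged order: Ge⁴⁺ < Ga³⁺ < Zn²⁺ < Hg²⁺ < Au⁺ — Ge⁴⁺ is number 1.

1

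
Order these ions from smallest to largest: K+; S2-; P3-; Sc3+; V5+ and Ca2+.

V5+ < Sc3+ < Ca2+ < K+ < S2- < P3-

Isoelectronic series (18 e⁻ each). Size is set by nuclear charge: more protons means a smaller ion. V5+ (Z=23), Sc3+ (Z=21), Ca2+ (Z=20), K+ (Z=19), S2- (Z=16), P3- (Z=15).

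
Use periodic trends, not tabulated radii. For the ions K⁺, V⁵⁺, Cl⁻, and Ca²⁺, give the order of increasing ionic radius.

Isoelectronic series (18 e⁻ each). Size is set by nuclear charge: more protons means a smaller ion. V⁵⁺ (Z=23), Ca²⁺ (Z=20), K⁺ (Z=19), Cl⁻ (Z=17).

V⁵⁺ < Ca²⁺ < K⁺ < Cl⁻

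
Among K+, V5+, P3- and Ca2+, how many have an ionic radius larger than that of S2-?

1

These species are isoelectronic with 18 electrons. The only difference is the number of protons: V5+ (Z=23), Ca2+ (Z=20), K+ (Z=19), S2- (Z=16), P3- (Z=15). The strongest nuclear pull (V5+) gives the smallest ion.
Ordering all of them (including S2-) by radius gives V5+ < Ca2+ < K+ < S2- < P3-. Count: 1.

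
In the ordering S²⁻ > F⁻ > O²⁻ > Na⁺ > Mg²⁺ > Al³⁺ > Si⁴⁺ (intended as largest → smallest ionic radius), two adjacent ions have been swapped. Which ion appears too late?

The pair F⁻, O²⁻ is the wrong way round — both have 10 electrons but Z(F)=9 > Z(O)=8, so F⁻ should be the smaller of the two. All other adjacent pairs agree with periodic trends, so O²⁻ is the misplaced ion.

O²⁻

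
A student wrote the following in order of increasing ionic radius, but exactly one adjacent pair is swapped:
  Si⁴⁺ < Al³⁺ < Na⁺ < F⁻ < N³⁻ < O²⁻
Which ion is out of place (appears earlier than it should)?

Scanning neighbour by neighbour, only N³⁻/O²⁻ violates a trend: O²⁻ and N³⁻ share 10 electrons; the higher nuclear charge on O (Z=8) contracts it more, so O²⁻ < N³⁻. That makes N³⁻ the one sitting a position early relative to where it belongs.

N³⁻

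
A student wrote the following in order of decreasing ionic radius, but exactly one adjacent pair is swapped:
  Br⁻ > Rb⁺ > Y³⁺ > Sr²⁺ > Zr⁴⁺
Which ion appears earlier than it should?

Y³⁺

Scanning neighbour by neighbour, only Y³⁺/Sr²⁺ violates a trend: both have 36 electrons but Z(Y)=39 > Z(Sr)=38, so Y³⁺ should be the smaller of the two. That makes Y³⁺ the one sitting a position early relative to where it belongs.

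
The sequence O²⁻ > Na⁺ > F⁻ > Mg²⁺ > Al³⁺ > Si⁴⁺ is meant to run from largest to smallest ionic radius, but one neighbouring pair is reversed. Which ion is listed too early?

Na⁺

The pair Na⁺, F⁻ is the wrong way round — Na⁺ and F⁻ share 10 electrons; the higher nuclear charge on Na (Z=11) contracts it more, so Na⁺ < F⁻. All other adjacent pairs agree with periodic trends, so Na⁺ is the misplaced ion.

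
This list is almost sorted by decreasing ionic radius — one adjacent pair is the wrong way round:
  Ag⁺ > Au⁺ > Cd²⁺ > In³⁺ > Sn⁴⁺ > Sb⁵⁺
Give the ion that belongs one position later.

The pair Ag⁺, Au⁺ is the wrong way round — same group and charge — period 5 sits above period 6, so Ag⁺ is smaller. All other adjacent pairs agree with periodic trends, so Ag⁺ is the misplaced ion.

Ag⁺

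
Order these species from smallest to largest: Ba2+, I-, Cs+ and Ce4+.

Ce4+ < Ba2+ < Cs+ < I-

All of these have 54 electrons (isoelectronic). With the same electron cloud, the ion with the most protons pulls it in tightest. Nuclear charges: Ce4+ (Z=58), Ba2+ (Z=56), Cs+ (Z=55), I- (Z=53). Highest Z is smallest.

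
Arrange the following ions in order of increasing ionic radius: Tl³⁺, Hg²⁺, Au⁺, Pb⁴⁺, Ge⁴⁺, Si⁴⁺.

Work out protons and electrons: Si⁴⁺: 10 e⁻, Z=14, Ge⁴⁺: 28 e⁻, Z=32, Pb⁴⁺: 78 e⁻, Z=82, Tl³⁺: 78 e⁻, Z=81, Hg²⁺: 78 e⁻, Z=80, Au⁺: 78 e⁻, Z=79. Si⁴⁺ < Ge⁴⁺ (same group, 1 shell fewer); Ge⁴⁺ < Pb⁴⁺ (same group, period 4 vs 6); Pb⁴⁺ < Tl³⁺ (both 78 e⁻, Z=82>81); Tl³⁺ < Hg²⁺ (isoelectronic, higher Z=81 is smaller); Hg²⁺ < Au⁺ (both 78 e⁻, Z=80>79).

Si⁴⁺ < Ge⁴⁺ < Pb⁴⁺ < Tl³⁺ < Hg²⁺ < Au⁺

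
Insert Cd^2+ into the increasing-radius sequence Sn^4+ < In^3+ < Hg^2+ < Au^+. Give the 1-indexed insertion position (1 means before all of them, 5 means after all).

3

First list Z and electron count for each: Sn^4+ (Z=50, 46 e⁻), In^3+ (Z=49, 46 e⁻), Cd^2+ (Z=48, 46 e⁻), Hg^2+ (Z=80, 78 e⁻), Au^+ (Z=79, 78 e⁻). Sn^4+ < In^3+ (both 46 e⁻, Z=50>49); In^3+ < Cd^2+ (both 46 e⁻, Z=49>48); Cd^2+ < Hg^2+ (same group, period 5 vs 6); Hg^2+ < Au^+ (isoelectronic, higher Z=80 is smaller).
The complete sequence is Sn^4+ < In^3+ < Cd^2+ < Hg^2+ < Au^+. Cd^2+ sits at position 3.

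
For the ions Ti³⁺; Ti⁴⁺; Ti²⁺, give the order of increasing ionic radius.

Ti⁴⁺ < Ti³⁺ < Ti²⁺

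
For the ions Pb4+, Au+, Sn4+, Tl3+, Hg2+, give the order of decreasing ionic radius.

Au+ > Hg2+ > Tl3+ > Pb4+ > Sn4+

Sn4+ has 46 e⁻ (Z=50), Pb4+ has 78 e⁻ (Z=82), Tl3+ has 78 e⁻ (Z=81), Hg2+ has 78 e⁻ (Z=80), Au+ has 78 e⁻ (Z=79). Sn4+ < Pb4+ (same group, period 5 vs 6); Pb4+ < Tl3+ (isoelectronic, higher Z=82 is smaller); Tl3+ < Hg2+ (isoelectronic, higher Z=81 is smaller); Hg2+ < Au+ (both 78 e⁻, Z=80>79).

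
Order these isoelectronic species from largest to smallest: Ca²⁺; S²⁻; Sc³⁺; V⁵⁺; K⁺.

S²⁻ > K⁺ > Ca²⁺ > Sc³⁺ > V⁵⁺

Isoelectronic series (18 e⁻ each). Size is set by nuclear charge: more protons means a smaller ion. V⁵⁺ (Z=23), Sc³⁺ (Z=21), Ca²⁺ (Z=20), K⁺ (Z=19), S²⁻ (Z=16).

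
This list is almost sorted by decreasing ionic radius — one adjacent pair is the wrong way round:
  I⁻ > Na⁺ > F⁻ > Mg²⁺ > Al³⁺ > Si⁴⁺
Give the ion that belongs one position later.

Na⁺

Scanning neighbour by neighbour, only Na⁺/F⁻ violates a trend: both have 10 electrons but Z(Na)=11 > Z(F)=9, so Na⁺ should be the smaller of the two. That makes Na⁺ the one sitting a position early relative to where it belongs.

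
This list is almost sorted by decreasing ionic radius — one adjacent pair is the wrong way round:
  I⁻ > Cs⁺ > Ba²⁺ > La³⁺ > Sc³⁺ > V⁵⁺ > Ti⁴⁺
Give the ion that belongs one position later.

Check each adjacent pair. V⁵⁺ and Ti⁴⁺ are reversed: V⁵⁺ and Ti⁴⁺ share 18 electrons; the higher nuclear charge on V (Z=23) contracts it more, so V⁵⁺ < Ti⁴⁺. No other neighbouring pair contradicts the periodic trends, so V⁵⁺ is the ion listed too early.

V⁵⁺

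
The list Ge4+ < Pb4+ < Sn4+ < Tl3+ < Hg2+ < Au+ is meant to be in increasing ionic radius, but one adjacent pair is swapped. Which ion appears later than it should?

Scanning neighbour by neighbour, only Pb4+/Sn4+ violates a trend: both in group 14 with the same charge; Sn4+ (period 5) has the smaller radius. That makes Sn4+ the one sitting a position late relative to where it belongs.

Sn4+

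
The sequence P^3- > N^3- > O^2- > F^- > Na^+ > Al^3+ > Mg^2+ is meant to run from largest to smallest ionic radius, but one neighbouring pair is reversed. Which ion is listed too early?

Compare adjacent ions: both have 10 electrons but Z(Al)=13 > Z(Mg)=12, so Al^3+ should be the smaller of the two — yet in this decreasing list Al^3+ sits before Mg^2+. Nothing else is reversed, so Al^3+ should move one place to the right.

Al^3+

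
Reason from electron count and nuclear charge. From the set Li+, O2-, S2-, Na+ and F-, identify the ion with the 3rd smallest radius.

F-

Work out protons and electrons: Li+ has 2 e⁻ (Z=3), Na+ has 10 e⁻ (Z=11), F- has 10 e⁻ (Z=9), O2- has 10 e⁻ (Z=8), S2- has 18 e⁻ (Z=16). Li+ < Na+ (same group, 1 shell fewer); Na+ < F- (isoelectronic, higher Z=11 is smaller); F- < O2- (both 10 e⁻, Z=9>8); O2- < S2- (same group, 1 shell fewer).
So the order is Li+ < Na+ < F- < O2- < S2-; the 3rd-smallest ion is F-.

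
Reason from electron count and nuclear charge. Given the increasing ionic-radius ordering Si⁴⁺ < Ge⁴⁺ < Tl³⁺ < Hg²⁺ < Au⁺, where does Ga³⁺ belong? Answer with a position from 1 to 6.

Tabulating Z and e⁻: Si⁴⁺ (Z=14, 10 e⁻), Ge⁴⁺ (Z=32, 28 e⁻), Ga³⁺ (Z=31, 28 e⁻), Tl³⁺ (Z=81, 78 e⁻), Hg²⁺ (Z=80, 78 e⁻), Au⁺ (Z=79, 78 e⁻). Si⁴⁺ < Ge⁴⁺ (same group, 1 shell fewer); Ge⁴⁺ < Ga³⁺ (isoelectronic, higher Z=32 is smaller); Ga³⁺ < Tl³⁺ (same group, 2 shells fewer); Tl³⁺ < Hg²⁺ (isoelectronic, higher Z=81 is smaller); Hg²⁺ < Au⁺ (both 78 e⁻, Z=80>79).
With Ga³⁺ included the full order is Si⁴⁺ < Ge⁴⁺ < Ga³⁺ < Tl³⁺ < Hg²⁺ < Au⁺, so it takes position 3.

3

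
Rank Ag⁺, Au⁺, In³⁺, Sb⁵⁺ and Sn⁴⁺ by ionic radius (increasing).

Sb⁵⁺ < Sn⁴⁺ < In³⁺ < Ag⁺ < Au⁺

First list Z and electron count for each: Sb⁵⁺: 46 e⁻, Z=51, Sn⁴⁺: 46 e⁻, Z=50, In³⁺: 46 e⁻, Z=49, Ag⁺: 46 e⁻, Z=47, Au⁺: 78 e⁻, Z=79. Sb⁵⁺ < Sn⁴⁺ (both 46 e⁻, Z=51>50); Sn⁴⁺ < In³⁺ (both 46 e⁻, Z=50>49); In³⁺ < Ag⁺ (isoelectronic, higher Z=49 is smaller); Ag⁺ < Au⁺ (same group, 1 shell fewer).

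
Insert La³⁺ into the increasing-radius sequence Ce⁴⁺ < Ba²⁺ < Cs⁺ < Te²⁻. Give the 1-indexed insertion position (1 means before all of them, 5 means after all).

2

These species are isoelectronic with 54 electrons. The only difference is the number of protons: Ce⁴⁺ (Z=58), La³⁺ (Z=57), Ba²⁺ (Z=56), Cs⁺ (Z=55), Te²⁻ (Z=52). The strongest nuclear pull (Ce⁴⁺) gives the smallest ion.
With La³⁺ included the full order is Ce⁴⁺ < La³⁺ < Ba²⁺ < Cs⁺ < Te²⁻, so it takes position 2.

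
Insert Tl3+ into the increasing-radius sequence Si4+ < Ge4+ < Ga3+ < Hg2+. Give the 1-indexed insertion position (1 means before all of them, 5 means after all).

4

Electron counts and nuclear charges: Si4+: 10 e⁻, Z=14, Ge4+: 28 e⁻, Z=32, Ga3+: 28 e⁻, Z=31, Tl3+: 78 e⁻, Z=81, Hg2+: 78 e⁻, Z=80. Si4+ < Ge4+ (same group, 1 shell fewer); Ge4+ < Ga3+ (isoelectronic, higher Z=32 is smaller); Ga3+ < Tl3+ (same group, 2 shells fewer); Tl3+ < Hg2+ (isoelectronic, higher Z=81 is smaller).
With Tl3+ included the full order is Si4+ < Ge4+ < Ga3+ < Tl3+ < Hg2+, so it takes position 4.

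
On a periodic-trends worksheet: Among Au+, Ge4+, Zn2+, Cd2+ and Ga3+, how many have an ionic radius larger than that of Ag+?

First list Z and electron count for each: Ge4+ (Z=32, 28 e⁻), Ga3+ (Z=31, 28 e⁻), Zn2+ (Z=30, 28 e⁻), Cd2+ (Z=48, 46 e⁻), Ag+ (Z=47, 46 e⁻), Au+ (Z=79, 78 e⁻). Ge4+ < Ga3+ (both 28 e⁻, Z=32>31); Ga3+ < Zn2+ (both 28 e⁻, Z=31>30); Zn2+ < Cd2+ (same group, 1 shell fewer); Cd2+ < Ag+ (isoelectronic, higher Z=48 is smaller); Ag+ < Au+ (same group, period 5 vs 6).
Placing each against Ag+: smaller — Ge4+, Ga3+, Zn2+, Cd2+; larger — Au+. Count: 1.

1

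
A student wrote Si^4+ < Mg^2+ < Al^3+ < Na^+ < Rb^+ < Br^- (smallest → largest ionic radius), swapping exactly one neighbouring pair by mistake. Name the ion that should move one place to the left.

The pair Mg^2+, Al^3+ is the wrong way round — Al^3+ and Mg^2+ share 10 electrons; the higher nuclear charge on Al (Z=13) contracts it more, so Al^3+ < Mg^2+. All other adjacent pairs agree with periodic trends, so Al^3+ is the misplaced ion.

Al^3+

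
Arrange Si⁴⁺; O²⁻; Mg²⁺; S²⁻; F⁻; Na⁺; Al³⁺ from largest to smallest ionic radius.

Tabulating Z and e⁻: Si⁴⁺: 10 e⁻, Z=14, Al³⁺: 10 e⁻, Z=13, Mg²⁺: 10 e⁻, Z=12, Na⁺: 10 e⁻, Z=11, F⁻: 10 e⁻, Z=9, O²⁻: 10 e⁻, Z=8, S²⁻: 18 e⁻, Z=16. Si⁴⁺ < Al³⁺ (both 10 e⁻, Z=14>13); Al³⁺ < Mg²⁺ (isoelectronic, higher Z=13 is smaller); Mg²⁺ < Na⁺ (both 10 e⁻, Z=12>11); Na⁺ < F⁻ (both 10 e⁻, Z=11>9); F⁻ < O²⁻ (both 10 e⁻, Z=9>8); O²⁻ < S²⁻ (same group, 1 shell fewer).

S²⁻ > O²⁻ > F⁻ > Na⁺ > Mg²⁺ > Al³⁺ > Si⁴⁺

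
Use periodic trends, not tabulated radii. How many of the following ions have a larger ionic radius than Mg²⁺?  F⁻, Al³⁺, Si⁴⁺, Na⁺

2

Isoelectronic series (10 e⁻ each). Size is set by nuclear charge: more protons means a smaller ion. Si⁴⁺ (Z=14), Al³⁺ (Z=13), Mg²⁺ (Z=12), Na⁺ (Z=11), F⁻ (Z=9).
Ordering all of them (including Mg²⁺) by radius gives Si⁴⁺ < Al³⁺ < Mg²⁺ < Na⁺ < F⁻. Count: 2.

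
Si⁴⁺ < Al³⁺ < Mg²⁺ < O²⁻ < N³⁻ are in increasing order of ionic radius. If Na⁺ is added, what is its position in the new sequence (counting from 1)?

4

Each ion has 10 electrons. The ranking follows nuclear charge in reverse — greater Z gives a smaller radius. Si⁴⁺ (Z=14), Al³⁺ (Z=13), Mg²⁺ (Z=12), Na⁺ (Z=11), O²⁻ (Z=8), N³⁻ (Z=7).
Merged order: Si⁴⁺ < Al³⁺ < Mg²⁺ < Na⁺ < O²⁻ < N³⁻ — Na⁺ is number 4.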